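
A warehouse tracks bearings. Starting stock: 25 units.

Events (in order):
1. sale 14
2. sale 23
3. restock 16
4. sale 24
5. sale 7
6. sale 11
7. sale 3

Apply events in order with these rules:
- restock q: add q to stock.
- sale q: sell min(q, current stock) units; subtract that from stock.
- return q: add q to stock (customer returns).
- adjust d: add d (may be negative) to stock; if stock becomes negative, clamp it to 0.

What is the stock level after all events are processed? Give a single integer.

Processing events:
Start: stock = 25
  Event 1 (sale 14): sell min(14,25)=14. stock: 25 - 14 = 11. total_sold = 14
  Event 2 (sale 23): sell min(23,11)=11. stock: 11 - 11 = 0. total_sold = 25
  Event 3 (restock 16): 0 + 16 = 16
  Event 4 (sale 24): sell min(24,16)=16. stock: 16 - 16 = 0. total_sold = 41
  Event 5 (sale 7): sell min(7,0)=0. stock: 0 - 0 = 0. total_sold = 41
  Event 6 (sale 11): sell min(11,0)=0. stock: 0 - 0 = 0. total_sold = 41
  Event 7 (sale 3): sell min(3,0)=0. stock: 0 - 0 = 0. total_sold = 41
Final: stock = 0, total_sold = 41

Answer: 0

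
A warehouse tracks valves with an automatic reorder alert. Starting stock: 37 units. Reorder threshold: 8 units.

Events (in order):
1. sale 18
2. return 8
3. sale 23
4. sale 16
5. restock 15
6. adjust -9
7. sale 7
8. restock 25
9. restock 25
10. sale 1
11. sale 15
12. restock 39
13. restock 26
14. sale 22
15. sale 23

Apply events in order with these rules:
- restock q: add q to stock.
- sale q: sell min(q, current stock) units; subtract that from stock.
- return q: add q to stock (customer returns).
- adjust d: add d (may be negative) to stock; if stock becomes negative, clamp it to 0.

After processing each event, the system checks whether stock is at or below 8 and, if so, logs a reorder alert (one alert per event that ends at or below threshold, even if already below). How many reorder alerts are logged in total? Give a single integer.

Processing events:
Start: stock = 37
  Event 1 (sale 18): sell min(18,37)=18. stock: 37 - 18 = 19. total_sold = 18
  Event 2 (return 8): 19 + 8 = 27
  Event 3 (sale 23): sell min(23,27)=23. stock: 27 - 23 = 4. total_sold = 41
  Event 4 (sale 16): sell min(16,4)=4. stock: 4 - 4 = 0. total_sold = 45
  Event 5 (restock 15): 0 + 15 = 15
  Event 6 (adjust -9): 15 + -9 = 6
  Event 7 (sale 7): sell min(7,6)=6. stock: 6 - 6 = 0. total_sold = 51
  Event 8 (restock 25): 0 + 25 = 25
  Event 9 (restock 25): 25 + 25 = 50
  Event 10 (sale 1): sell min(1,50)=1. stock: 50 - 1 = 49. total_sold = 52
  Event 11 (sale 15): sell min(15,49)=15. stock: 49 - 15 = 34. total_sold = 67
  Event 12 (restock 39): 34 + 39 = 73
  Event 13 (restock 26): 73 + 26 = 99
  Event 14 (sale 22): sell min(22,99)=22. stock: 99 - 22 = 77. total_sold = 89
  Event 15 (sale 23): sell min(23,77)=23. stock: 77 - 23 = 54. total_sold = 112
Final: stock = 54, total_sold = 112

Checking against threshold 8:
  After event 1: stock=19 > 8
  After event 2: stock=27 > 8
  After event 3: stock=4 <= 8 -> ALERT
  After event 4: stock=0 <= 8 -> ALERT
  After event 5: stock=15 > 8
  After event 6: stock=6 <= 8 -> ALERT
  After event 7: stock=0 <= 8 -> ALERT
  After event 8: stock=25 > 8
  After event 9: stock=50 > 8
  After event 10: stock=49 > 8
  After event 11: stock=34 > 8
  After event 12: stock=73 > 8
  After event 13: stock=99 > 8
  After event 14: stock=77 > 8
  After event 15: stock=54 > 8
Alert events: [3, 4, 6, 7]. Count = 4

Answer: 4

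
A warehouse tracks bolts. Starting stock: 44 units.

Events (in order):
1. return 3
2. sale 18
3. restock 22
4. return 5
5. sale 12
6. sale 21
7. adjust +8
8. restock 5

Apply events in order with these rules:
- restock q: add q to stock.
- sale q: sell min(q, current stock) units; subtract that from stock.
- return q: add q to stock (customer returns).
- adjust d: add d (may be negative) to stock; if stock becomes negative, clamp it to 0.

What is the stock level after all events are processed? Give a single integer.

Processing events:
Start: stock = 44
  Event 1 (return 3): 44 + 3 = 47
  Event 2 (sale 18): sell min(18,47)=18. stock: 47 - 18 = 29. total_sold = 18
  Event 3 (restock 22): 29 + 22 = 51
  Event 4 (return 5): 51 + 5 = 56
  Event 5 (sale 12): sell min(12,56)=12. stock: 56 - 12 = 44. total_sold = 30
  Event 6 (sale 21): sell min(21,44)=21. stock: 44 - 21 = 23. total_sold = 51
  Event 7 (adjust +8): 23 + 8 = 31
  Event 8 (restock 5): 31 + 5 = 36
Final: stock = 36, total_sold = 51

Answer: 36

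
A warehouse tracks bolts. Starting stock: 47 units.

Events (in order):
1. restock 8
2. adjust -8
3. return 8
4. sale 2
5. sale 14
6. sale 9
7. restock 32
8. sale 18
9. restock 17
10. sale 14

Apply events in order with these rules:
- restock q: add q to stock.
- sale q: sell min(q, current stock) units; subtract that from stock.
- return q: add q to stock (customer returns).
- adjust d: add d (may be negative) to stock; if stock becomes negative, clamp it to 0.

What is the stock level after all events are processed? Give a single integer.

Processing events:
Start: stock = 47
  Event 1 (restock 8): 47 + 8 = 55
  Event 2 (adjust -8): 55 + -8 = 47
  Event 3 (return 8): 47 + 8 = 55
  Event 4 (sale 2): sell min(2,55)=2. stock: 55 - 2 = 53. total_sold = 2
  Event 5 (sale 14): sell min(14,53)=14. stock: 53 - 14 = 39. total_sold = 16
  Event 6 (sale 9): sell min(9,39)=9. stock: 39 - 9 = 30. total_sold = 25
  Event 7 (restock 32): 30 + 32 = 62
  Event 8 (sale 18): sell min(18,62)=18. stock: 62 - 18 = 44. total_sold = 43
  Event 9 (restock 17): 44 + 17 = 61
  Event 10 (sale 14): sell min(14,61)=14. stock: 61 - 14 = 47. total_sold = 57
Final: stock = 47, total_sold = 57

Answer: 47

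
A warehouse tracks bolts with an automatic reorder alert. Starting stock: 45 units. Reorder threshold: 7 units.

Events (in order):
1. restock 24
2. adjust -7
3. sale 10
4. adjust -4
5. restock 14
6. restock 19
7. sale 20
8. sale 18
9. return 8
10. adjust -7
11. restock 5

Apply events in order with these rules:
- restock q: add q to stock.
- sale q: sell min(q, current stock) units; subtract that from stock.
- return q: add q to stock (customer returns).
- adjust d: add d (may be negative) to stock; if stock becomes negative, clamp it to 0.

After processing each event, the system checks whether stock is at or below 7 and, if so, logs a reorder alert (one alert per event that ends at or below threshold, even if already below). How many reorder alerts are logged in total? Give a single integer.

Answer: 0

Derivation:
Processing events:
Start: stock = 45
  Event 1 (restock 24): 45 + 24 = 69
  Event 2 (adjust -7): 69 + -7 = 62
  Event 3 (sale 10): sell min(10,62)=10. stock: 62 - 10 = 52. total_sold = 10
  Event 4 (adjust -4): 52 + -4 = 48
  Event 5 (restock 14): 48 + 14 = 62
  Event 6 (restock 19): 62 + 19 = 81
  Event 7 (sale 20): sell min(20,81)=20. stock: 81 - 20 = 61. total_sold = 30
  Event 8 (sale 18): sell min(18,61)=18. stock: 61 - 18 = 43. total_sold = 48
  Event 9 (return 8): 43 + 8 = 51
  Event 10 (adjust -7): 51 + -7 = 44
  Event 11 (restock 5): 44 + 5 = 49
Final: stock = 49, total_sold = 48

Checking against threshold 7:
  After event 1: stock=69 > 7
  After event 2: stock=62 > 7
  After event 3: stock=52 > 7
  After event 4: stock=48 > 7
  After event 5: stock=62 > 7
  After event 6: stock=81 > 7
  After event 7: stock=61 > 7
  After event 8: stock=43 > 7
  After event 9: stock=51 > 7
  After event 10: stock=44 > 7
  After event 11: stock=49 > 7
Alert events: []. Count = 0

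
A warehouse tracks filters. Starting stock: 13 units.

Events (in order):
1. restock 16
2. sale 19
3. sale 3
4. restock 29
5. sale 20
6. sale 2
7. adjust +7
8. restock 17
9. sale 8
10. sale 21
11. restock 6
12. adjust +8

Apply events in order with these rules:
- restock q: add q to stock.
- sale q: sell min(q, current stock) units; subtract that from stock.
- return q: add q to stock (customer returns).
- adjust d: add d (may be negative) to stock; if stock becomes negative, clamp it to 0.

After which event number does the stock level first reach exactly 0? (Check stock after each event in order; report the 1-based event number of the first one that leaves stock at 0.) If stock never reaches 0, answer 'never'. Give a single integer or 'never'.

Processing events:
Start: stock = 13
  Event 1 (restock 16): 13 + 16 = 29
  Event 2 (sale 19): sell min(19,29)=19. stock: 29 - 19 = 10. total_sold = 19
  Event 3 (sale 3): sell min(3,10)=3. stock: 10 - 3 = 7. total_sold = 22
  Event 4 (restock 29): 7 + 29 = 36
  Event 5 (sale 20): sell min(20,36)=20. stock: 36 - 20 = 16. total_sold = 42
  Event 6 (sale 2): sell min(2,16)=2. stock: 16 - 2 = 14. total_sold = 44
  Event 7 (adjust +7): 14 + 7 = 21
  Event 8 (restock 17): 21 + 17 = 38
  Event 9 (sale 8): sell min(8,38)=8. stock: 38 - 8 = 30. total_sold = 52
  Event 10 (sale 21): sell min(21,30)=21. stock: 30 - 21 = 9. total_sold = 73
  Event 11 (restock 6): 9 + 6 = 15
  Event 12 (adjust +8): 15 + 8 = 23
Final: stock = 23, total_sold = 73

Stock never reaches 0.

Answer: never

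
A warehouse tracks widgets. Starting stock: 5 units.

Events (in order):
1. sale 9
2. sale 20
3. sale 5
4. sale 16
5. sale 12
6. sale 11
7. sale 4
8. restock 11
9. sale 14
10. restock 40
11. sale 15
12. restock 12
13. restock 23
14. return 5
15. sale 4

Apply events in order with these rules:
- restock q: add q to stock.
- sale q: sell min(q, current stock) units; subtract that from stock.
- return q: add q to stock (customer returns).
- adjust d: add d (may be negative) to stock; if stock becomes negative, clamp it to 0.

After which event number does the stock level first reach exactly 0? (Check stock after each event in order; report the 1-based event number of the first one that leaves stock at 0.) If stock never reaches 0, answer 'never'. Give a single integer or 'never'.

Answer: 1

Derivation:
Processing events:
Start: stock = 5
  Event 1 (sale 9): sell min(9,5)=5. stock: 5 - 5 = 0. total_sold = 5
  Event 2 (sale 20): sell min(20,0)=0. stock: 0 - 0 = 0. total_sold = 5
  Event 3 (sale 5): sell min(5,0)=0. stock: 0 - 0 = 0. total_sold = 5
  Event 4 (sale 16): sell min(16,0)=0. stock: 0 - 0 = 0. total_sold = 5
  Event 5 (sale 12): sell min(12,0)=0. stock: 0 - 0 = 0. total_sold = 5
  Event 6 (sale 11): sell min(11,0)=0. stock: 0 - 0 = 0. total_sold = 5
  Event 7 (sale 4): sell min(4,0)=0. stock: 0 - 0 = 0. total_sold = 5
  Event 8 (restock 11): 0 + 11 = 11
  Event 9 (sale 14): sell min(14,11)=11. stock: 11 - 11 = 0. total_sold = 16
  Event 10 (restock 40): 0 + 40 = 40
  Event 11 (sale 15): sell min(15,40)=15. stock: 40 - 15 = 25. total_sold = 31
  Event 12 (restock 12): 25 + 12 = 37
  Event 13 (restock 23): 37 + 23 = 60
  Event 14 (return 5): 60 + 5 = 65
  Event 15 (sale 4): sell min(4,65)=4. stock: 65 - 4 = 61. total_sold = 35
Final: stock = 61, total_sold = 35

First zero at event 1.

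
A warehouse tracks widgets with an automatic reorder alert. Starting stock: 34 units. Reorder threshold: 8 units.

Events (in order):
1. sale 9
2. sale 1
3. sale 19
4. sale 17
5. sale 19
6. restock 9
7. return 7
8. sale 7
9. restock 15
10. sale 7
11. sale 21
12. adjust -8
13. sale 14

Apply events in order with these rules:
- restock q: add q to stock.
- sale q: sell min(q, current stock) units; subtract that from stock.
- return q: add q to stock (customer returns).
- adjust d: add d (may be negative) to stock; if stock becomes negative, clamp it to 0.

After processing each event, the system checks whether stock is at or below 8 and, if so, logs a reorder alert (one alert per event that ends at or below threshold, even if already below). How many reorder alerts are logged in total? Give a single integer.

Processing events:
Start: stock = 34
  Event 1 (sale 9): sell min(9,34)=9. stock: 34 - 9 = 25. total_sold = 9
  Event 2 (sale 1): sell min(1,25)=1. stock: 25 - 1 = 24. total_sold = 10
  Event 3 (sale 19): sell min(19,24)=19. stock: 24 - 19 = 5. total_sold = 29
  Event 4 (sale 17): sell min(17,5)=5. stock: 5 - 5 = 0. total_sold = 34
  Event 5 (sale 19): sell min(19,0)=0. stock: 0 - 0 = 0. total_sold = 34
  Event 6 (restock 9): 0 + 9 = 9
  Event 7 (return 7): 9 + 7 = 16
  Event 8 (sale 7): sell min(7,16)=7. stock: 16 - 7 = 9. total_sold = 41
  Event 9 (restock 15): 9 + 15 = 24
  Event 10 (sale 7): sell min(7,24)=7. stock: 24 - 7 = 17. total_sold = 48
  Event 11 (sale 21): sell min(21,17)=17. stock: 17 - 17 = 0. total_sold = 65
  Event 12 (adjust -8): 0 + -8 = 0 (clamped to 0)
  Event 13 (sale 14): sell min(14,0)=0. stock: 0 - 0 = 0. total_sold = 65
Final: stock = 0, total_sold = 65

Checking against threshold 8:
  After event 1: stock=25 > 8
  After event 2: stock=24 > 8
  After event 3: stock=5 <= 8 -> ALERT
  After event 4: stock=0 <= 8 -> ALERT
  After event 5: stock=0 <= 8 -> ALERT
  After event 6: stock=9 > 8
  After event 7: stock=16 > 8
  After event 8: stock=9 > 8
  After event 9: stock=24 > 8
  After event 10: stock=17 > 8
  After event 11: stock=0 <= 8 -> ALERT
  After event 12: stock=0 <= 8 -> ALERT
  After event 13: stock=0 <= 8 -> ALERT
Alert events: [3, 4, 5, 11, 12, 13]. Count = 6

Answer: 6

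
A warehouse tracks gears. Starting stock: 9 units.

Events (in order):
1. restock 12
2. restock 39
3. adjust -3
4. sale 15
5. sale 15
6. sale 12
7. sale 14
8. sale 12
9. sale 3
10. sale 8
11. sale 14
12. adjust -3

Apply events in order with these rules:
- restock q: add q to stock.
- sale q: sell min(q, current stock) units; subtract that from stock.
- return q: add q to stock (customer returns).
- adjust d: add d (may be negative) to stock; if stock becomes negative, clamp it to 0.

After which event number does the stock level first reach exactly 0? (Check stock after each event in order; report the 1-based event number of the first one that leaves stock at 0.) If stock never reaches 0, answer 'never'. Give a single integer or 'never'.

Processing events:
Start: stock = 9
  Event 1 (restock 12): 9 + 12 = 21
  Event 2 (restock 39): 21 + 39 = 60
  Event 3 (adjust -3): 60 + -3 = 57
  Event 4 (sale 15): sell min(15,57)=15. stock: 57 - 15 = 42. total_sold = 15
  Event 5 (sale 15): sell min(15,42)=15. stock: 42 - 15 = 27. total_sold = 30
  Event 6 (sale 12): sell min(12,27)=12. stock: 27 - 12 = 15. total_sold = 42
  Event 7 (sale 14): sell min(14,15)=14. stock: 15 - 14 = 1. total_sold = 56
  Event 8 (sale 12): sell min(12,1)=1. stock: 1 - 1 = 0. total_sold = 57
  Event 9 (sale 3): sell min(3,0)=0. stock: 0 - 0 = 0. total_sold = 57
  Event 10 (sale 8): sell min(8,0)=0. stock: 0 - 0 = 0. total_sold = 57
  Event 11 (sale 14): sell min(14,0)=0. stock: 0 - 0 = 0. total_sold = 57
  Event 12 (adjust -3): 0 + -3 = 0 (clamped to 0)
Final: stock = 0, total_sold = 57

First zero at event 8.

Answer: 8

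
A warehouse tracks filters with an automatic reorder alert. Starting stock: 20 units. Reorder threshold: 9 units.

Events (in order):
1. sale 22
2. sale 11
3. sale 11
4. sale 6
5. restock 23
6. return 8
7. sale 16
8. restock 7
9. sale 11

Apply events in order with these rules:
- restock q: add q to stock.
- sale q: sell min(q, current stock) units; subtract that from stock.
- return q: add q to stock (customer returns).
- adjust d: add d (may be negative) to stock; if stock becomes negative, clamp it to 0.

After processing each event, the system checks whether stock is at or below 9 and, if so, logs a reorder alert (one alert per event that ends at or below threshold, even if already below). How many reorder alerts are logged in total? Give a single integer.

Processing events:
Start: stock = 20
  Event 1 (sale 22): sell min(22,20)=20. stock: 20 - 20 = 0. total_sold = 20
  Event 2 (sale 11): sell min(11,0)=0. stock: 0 - 0 = 0. total_sold = 20
  Event 3 (sale 11): sell min(11,0)=0. stock: 0 - 0 = 0. total_sold = 20
  Event 4 (sale 6): sell min(6,0)=0. stock: 0 - 0 = 0. total_sold = 20
  Event 5 (restock 23): 0 + 23 = 23
  Event 6 (return 8): 23 + 8 = 31
  Event 7 (sale 16): sell min(16,31)=16. stock: 31 - 16 = 15. total_sold = 36
  Event 8 (restock 7): 15 + 7 = 22
  Event 9 (sale 11): sell min(11,22)=11. stock: 22 - 11 = 11. total_sold = 47
Final: stock = 11, total_sold = 47

Checking against threshold 9:
  After event 1: stock=0 <= 9 -> ALERT
  After event 2: stock=0 <= 9 -> ALERT
  After event 3: stock=0 <= 9 -> ALERT
  After event 4: stock=0 <= 9 -> ALERT
  After event 5: stock=23 > 9
  After event 6: stock=31 > 9
  After event 7: stock=15 > 9
  After event 8: stock=22 > 9
  After event 9: stock=11 > 9
Alert events: [1, 2, 3, 4]. Count = 4

Answer: 4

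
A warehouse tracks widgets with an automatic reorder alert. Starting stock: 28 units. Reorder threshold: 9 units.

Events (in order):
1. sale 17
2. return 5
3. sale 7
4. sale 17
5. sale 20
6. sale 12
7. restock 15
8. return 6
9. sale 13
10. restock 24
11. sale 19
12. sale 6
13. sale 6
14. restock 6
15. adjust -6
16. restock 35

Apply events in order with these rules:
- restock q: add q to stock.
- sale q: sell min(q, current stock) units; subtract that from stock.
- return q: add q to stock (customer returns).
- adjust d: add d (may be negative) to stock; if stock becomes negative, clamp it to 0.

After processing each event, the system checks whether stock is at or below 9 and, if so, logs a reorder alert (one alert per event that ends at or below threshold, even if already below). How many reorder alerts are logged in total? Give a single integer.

Processing events:
Start: stock = 28
  Event 1 (sale 17): sell min(17,28)=17. stock: 28 - 17 = 11. total_sold = 17
  Event 2 (return 5): 11 + 5 = 16
  Event 3 (sale 7): sell min(7,16)=7. stock: 16 - 7 = 9. total_sold = 24
  Event 4 (sale 17): sell min(17,9)=9. stock: 9 - 9 = 0. total_sold = 33
  Event 5 (sale 20): sell min(20,0)=0. stock: 0 - 0 = 0. total_sold = 33
  Event 6 (sale 12): sell min(12,0)=0. stock: 0 - 0 = 0. total_sold = 33
  Event 7 (restock 15): 0 + 15 = 15
  Event 8 (return 6): 15 + 6 = 21
  Event 9 (sale 13): sell min(13,21)=13. stock: 21 - 13 = 8. total_sold = 46
  Event 10 (restock 24): 8 + 24 = 32
  Event 11 (sale 19): sell min(19,32)=19. stock: 32 - 19 = 13. total_sold = 65
  Event 12 (sale 6): sell min(6,13)=6. stock: 13 - 6 = 7. total_sold = 71
  Event 13 (sale 6): sell min(6,7)=6. stock: 7 - 6 = 1. total_sold = 77
  Event 14 (restock 6): 1 + 6 = 7
  Event 15 (adjust -6): 7 + -6 = 1
  Event 16 (restock 35): 1 + 35 = 36
Final: stock = 36, total_sold = 77

Checking against threshold 9:
  After event 1: stock=11 > 9
  After event 2: stock=16 > 9
  After event 3: stock=9 <= 9 -> ALERT
  After event 4: stock=0 <= 9 -> ALERT
  After event 5: stock=0 <= 9 -> ALERT
  After event 6: stock=0 <= 9 -> ALERT
  After event 7: stock=15 > 9
  After event 8: stock=21 > 9
  After event 9: stock=8 <= 9 -> ALERT
  After event 10: stock=32 > 9
  After event 11: stock=13 > 9
  After event 12: stock=7 <= 9 -> ALERT
  After event 13: stock=1 <= 9 -> ALERT
  After event 14: stock=7 <= 9 -> ALERT
  After event 15: stock=1 <= 9 -> ALERT
  After event 16: stock=36 > 9
Alert events: [3, 4, 5, 6, 9, 12, 13, 14, 15]. Count = 9

Answer: 9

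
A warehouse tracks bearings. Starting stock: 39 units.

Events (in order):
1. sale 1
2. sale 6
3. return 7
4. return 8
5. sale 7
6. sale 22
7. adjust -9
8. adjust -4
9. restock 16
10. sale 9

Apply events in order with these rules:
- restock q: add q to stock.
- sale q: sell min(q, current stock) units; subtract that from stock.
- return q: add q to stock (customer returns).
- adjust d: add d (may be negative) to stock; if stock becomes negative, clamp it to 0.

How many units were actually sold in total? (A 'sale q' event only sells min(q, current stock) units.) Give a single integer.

Answer: 45

Derivation:
Processing events:
Start: stock = 39
  Event 1 (sale 1): sell min(1,39)=1. stock: 39 - 1 = 38. total_sold = 1
  Event 2 (sale 6): sell min(6,38)=6. stock: 38 - 6 = 32. total_sold = 7
  Event 3 (return 7): 32 + 7 = 39
  Event 4 (return 8): 39 + 8 = 47
  Event 5 (sale 7): sell min(7,47)=7. stock: 47 - 7 = 40. total_sold = 14
  Event 6 (sale 22): sell min(22,40)=22. stock: 40 - 22 = 18. total_sold = 36
  Event 7 (adjust -9): 18 + -9 = 9
  Event 8 (adjust -4): 9 + -4 = 5
  Event 9 (restock 16): 5 + 16 = 21
  Event 10 (sale 9): sell min(9,21)=9. stock: 21 - 9 = 12. total_sold = 45
Final: stock = 12, total_sold = 45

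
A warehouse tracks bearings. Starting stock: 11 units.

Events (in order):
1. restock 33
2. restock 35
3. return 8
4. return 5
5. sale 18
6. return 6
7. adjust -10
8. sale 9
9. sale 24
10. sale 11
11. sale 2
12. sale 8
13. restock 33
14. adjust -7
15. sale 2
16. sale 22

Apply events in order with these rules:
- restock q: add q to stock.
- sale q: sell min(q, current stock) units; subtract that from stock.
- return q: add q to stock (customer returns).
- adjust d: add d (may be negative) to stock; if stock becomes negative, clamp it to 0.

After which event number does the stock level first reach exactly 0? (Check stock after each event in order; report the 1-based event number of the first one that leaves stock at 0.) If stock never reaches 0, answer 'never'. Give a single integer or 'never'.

Processing events:
Start: stock = 11
  Event 1 (restock 33): 11 + 33 = 44
  Event 2 (restock 35): 44 + 35 = 79
  Event 3 (return 8): 79 + 8 = 87
  Event 4 (return 5): 87 + 5 = 92
  Event 5 (sale 18): sell min(18,92)=18. stock: 92 - 18 = 74. total_sold = 18
  Event 6 (return 6): 74 + 6 = 80
  Event 7 (adjust -10): 80 + -10 = 70
  Event 8 (sale 9): sell min(9,70)=9. stock: 70 - 9 = 61. total_sold = 27
  Event 9 (sale 24): sell min(24,61)=24. stock: 61 - 24 = 37. total_sold = 51
  Event 10 (sale 11): sell min(11,37)=11. stock: 37 - 11 = 26. total_sold = 62
  Event 11 (sale 2): sell min(2,26)=2. stock: 26 - 2 = 24. total_sold = 64
  Event 12 (sale 8): sell min(8,24)=8. stock: 24 - 8 = 16. total_sold = 72
  Event 13 (restock 33): 16 + 33 = 49
  Event 14 (adjust -7): 49 + -7 = 42
  Event 15 (sale 2): sell min(2,42)=2. stock: 42 - 2 = 40. total_sold = 74
  Event 16 (sale 22): sell min(22,40)=22. stock: 40 - 22 = 18. total_sold = 96
Final: stock = 18, total_sold = 96

Stock never reaches 0.

Answer: never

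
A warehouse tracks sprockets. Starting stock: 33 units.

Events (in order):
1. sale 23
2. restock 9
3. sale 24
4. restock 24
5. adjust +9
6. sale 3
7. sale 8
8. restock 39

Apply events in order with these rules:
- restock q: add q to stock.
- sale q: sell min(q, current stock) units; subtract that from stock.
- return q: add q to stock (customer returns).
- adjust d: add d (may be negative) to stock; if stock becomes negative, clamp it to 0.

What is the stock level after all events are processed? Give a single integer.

Answer: 61

Derivation:
Processing events:
Start: stock = 33
  Event 1 (sale 23): sell min(23,33)=23. stock: 33 - 23 = 10. total_sold = 23
  Event 2 (restock 9): 10 + 9 = 19
  Event 3 (sale 24): sell min(24,19)=19. stock: 19 - 19 = 0. total_sold = 42
  Event 4 (restock 24): 0 + 24 = 24
  Event 5 (adjust +9): 24 + 9 = 33
  Event 6 (sale 3): sell min(3,33)=3. stock: 33 - 3 = 30. total_sold = 45
  Event 7 (sale 8): sell min(8,30)=8. stock: 30 - 8 = 22. total_sold = 53
  Event 8 (restock 39): 22 + 39 = 61
Final: stock = 61, total_sold = 53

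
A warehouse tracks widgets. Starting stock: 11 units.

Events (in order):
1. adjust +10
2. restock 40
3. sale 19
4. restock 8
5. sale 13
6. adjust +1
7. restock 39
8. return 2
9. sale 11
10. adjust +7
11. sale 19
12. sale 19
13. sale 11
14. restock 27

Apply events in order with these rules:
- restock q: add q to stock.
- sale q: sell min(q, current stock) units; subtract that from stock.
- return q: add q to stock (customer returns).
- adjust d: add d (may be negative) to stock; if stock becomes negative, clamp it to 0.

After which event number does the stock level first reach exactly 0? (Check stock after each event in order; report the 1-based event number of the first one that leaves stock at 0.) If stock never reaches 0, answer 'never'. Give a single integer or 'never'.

Processing events:
Start: stock = 11
  Event 1 (adjust +10): 11 + 10 = 21
  Event 2 (restock 40): 21 + 40 = 61
  Event 3 (sale 19): sell min(19,61)=19. stock: 61 - 19 = 42. total_sold = 19
  Event 4 (restock 8): 42 + 8 = 50
  Event 5 (sale 13): sell min(13,50)=13. stock: 50 - 13 = 37. total_sold = 32
  Event 6 (adjust +1): 37 + 1 = 38
  Event 7 (restock 39): 38 + 39 = 77
  Event 8 (return 2): 77 + 2 = 79
  Event 9 (sale 11): sell min(11,79)=11. stock: 79 - 11 = 68. total_sold = 43
  Event 10 (adjust +7): 68 + 7 = 75
  Event 11 (sale 19): sell min(19,75)=19. stock: 75 - 19 = 56. total_sold = 62
  Event 12 (sale 19): sell min(19,56)=19. stock: 56 - 19 = 37. total_sold = 81
  Event 13 (sale 11): sell min(11,37)=11. stock: 37 - 11 = 26. total_sold = 92
  Event 14 (restock 27): 26 + 27 = 53
Final: stock = 53, total_sold = 92

Stock never reaches 0.

Answer: never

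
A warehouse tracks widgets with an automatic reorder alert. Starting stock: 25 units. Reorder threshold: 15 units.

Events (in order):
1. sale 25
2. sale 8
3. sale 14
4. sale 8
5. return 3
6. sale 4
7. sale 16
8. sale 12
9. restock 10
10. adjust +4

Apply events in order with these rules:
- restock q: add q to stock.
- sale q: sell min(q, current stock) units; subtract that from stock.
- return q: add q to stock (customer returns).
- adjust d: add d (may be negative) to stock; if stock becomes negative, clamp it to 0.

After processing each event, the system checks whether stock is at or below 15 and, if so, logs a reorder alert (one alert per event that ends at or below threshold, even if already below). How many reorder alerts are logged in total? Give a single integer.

Answer: 10

Derivation:
Processing events:
Start: stock = 25
  Event 1 (sale 25): sell min(25,25)=25. stock: 25 - 25 = 0. total_sold = 25
  Event 2 (sale 8): sell min(8,0)=0. stock: 0 - 0 = 0. total_sold = 25
  Event 3 (sale 14): sell min(14,0)=0. stock: 0 - 0 = 0. total_sold = 25
  Event 4 (sale 8): sell min(8,0)=0. stock: 0 - 0 = 0. total_sold = 25
  Event 5 (return 3): 0 + 3 = 3
  Event 6 (sale 4): sell min(4,3)=3. stock: 3 - 3 = 0. total_sold = 28
  Event 7 (sale 16): sell min(16,0)=0. stock: 0 - 0 = 0. total_sold = 28
  Event 8 (sale 12): sell min(12,0)=0. stock: 0 - 0 = 0. total_sold = 28
  Event 9 (restock 10): 0 + 10 = 10
  Event 10 (adjust +4): 10 + 4 = 14
Final: stock = 14, total_sold = 28

Checking against threshold 15:
  After event 1: stock=0 <= 15 -> ALERT
  After event 2: stock=0 <= 15 -> ALERT
  After event 3: stock=0 <= 15 -> ALERT
  After event 4: stock=0 <= 15 -> ALERT
  After event 5: stock=3 <= 15 -> ALERT
  After event 6: stock=0 <= 15 -> ALERT
  After event 7: stock=0 <= 15 -> ALERT
  After event 8: stock=0 <= 15 -> ALERT
  After event 9: stock=10 <= 15 -> ALERT
  After event 10: stock=14 <= 15 -> ALERT
Alert events: [1, 2, 3, 4, 5, 6, 7, 8, 9, 10]. Count = 10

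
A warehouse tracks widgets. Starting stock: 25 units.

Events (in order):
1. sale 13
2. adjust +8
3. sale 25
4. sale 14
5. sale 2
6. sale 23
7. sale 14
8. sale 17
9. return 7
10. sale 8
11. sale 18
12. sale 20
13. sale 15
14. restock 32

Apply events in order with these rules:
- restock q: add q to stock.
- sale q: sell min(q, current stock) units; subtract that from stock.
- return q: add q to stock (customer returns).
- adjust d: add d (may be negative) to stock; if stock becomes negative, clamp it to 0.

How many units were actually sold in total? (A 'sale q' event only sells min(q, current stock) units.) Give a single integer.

Answer: 40

Derivation:
Processing events:
Start: stock = 25
  Event 1 (sale 13): sell min(13,25)=13. stock: 25 - 13 = 12. total_sold = 13
  Event 2 (adjust +8): 12 + 8 = 20
  Event 3 (sale 25): sell min(25,20)=20. stock: 20 - 20 = 0. total_sold = 33
  Event 4 (sale 14): sell min(14,0)=0. stock: 0 - 0 = 0. total_sold = 33
  Event 5 (sale 2): sell min(2,0)=0. stock: 0 - 0 = 0. total_sold = 33
  Event 6 (sale 23): sell min(23,0)=0. stock: 0 - 0 = 0. total_sold = 33
  Event 7 (sale 14): sell min(14,0)=0. stock: 0 - 0 = 0. total_sold = 33
  Event 8 (sale 17): sell min(17,0)=0. stock: 0 - 0 = 0. total_sold = 33
  Event 9 (return 7): 0 + 7 = 7
  Event 10 (sale 8): sell min(8,7)=7. stock: 7 - 7 = 0. total_sold = 40
  Event 11 (sale 18): sell min(18,0)=0. stock: 0 - 0 = 0. total_sold = 40
  Event 12 (sale 20): sell min(20,0)=0. stock: 0 - 0 = 0. total_sold = 40
  Event 13 (sale 15): sell min(15,0)=0. stock: 0 - 0 = 0. total_sold = 40
  Event 14 (restock 32): 0 + 32 = 32
Final: stock = 32, total_sold = 40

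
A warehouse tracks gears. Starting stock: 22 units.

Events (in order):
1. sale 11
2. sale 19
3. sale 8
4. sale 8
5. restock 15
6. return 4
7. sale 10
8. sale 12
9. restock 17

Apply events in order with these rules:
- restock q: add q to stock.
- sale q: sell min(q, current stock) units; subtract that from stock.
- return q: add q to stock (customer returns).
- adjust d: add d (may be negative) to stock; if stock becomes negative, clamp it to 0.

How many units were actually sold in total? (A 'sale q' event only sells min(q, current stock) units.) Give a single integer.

Processing events:
Start: stock = 22
  Event 1 (sale 11): sell min(11,22)=11. stock: 22 - 11 = 11. total_sold = 11
  Event 2 (sale 19): sell min(19,11)=11. stock: 11 - 11 = 0. total_sold = 22
  Event 3 (sale 8): sell min(8,0)=0. stock: 0 - 0 = 0. total_sold = 22
  Event 4 (sale 8): sell min(8,0)=0. stock: 0 - 0 = 0. total_sold = 22
  Event 5 (restock 15): 0 + 15 = 15
  Event 6 (return 4): 15 + 4 = 19
  Event 7 (sale 10): sell min(10,19)=10. stock: 19 - 10 = 9. total_sold = 32
  Event 8 (sale 12): sell min(12,9)=9. stock: 9 - 9 = 0. total_sold = 41
  Event 9 (restock 17): 0 + 17 = 17
Final: stock = 17, total_sold = 41

Answer: 41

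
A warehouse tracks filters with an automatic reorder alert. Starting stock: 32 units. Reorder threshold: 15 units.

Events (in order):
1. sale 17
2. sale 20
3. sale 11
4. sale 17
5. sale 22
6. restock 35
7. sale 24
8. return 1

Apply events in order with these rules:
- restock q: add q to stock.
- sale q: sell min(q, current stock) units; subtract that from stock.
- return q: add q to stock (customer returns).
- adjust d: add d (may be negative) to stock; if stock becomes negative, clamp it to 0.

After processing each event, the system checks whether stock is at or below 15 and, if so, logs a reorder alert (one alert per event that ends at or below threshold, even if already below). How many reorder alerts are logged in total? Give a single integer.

Processing events:
Start: stock = 32
  Event 1 (sale 17): sell min(17,32)=17. stock: 32 - 17 = 15. total_sold = 17
  Event 2 (sale 20): sell min(20,15)=15. stock: 15 - 15 = 0. total_sold = 32
  Event 3 (sale 11): sell min(11,0)=0. stock: 0 - 0 = 0. total_sold = 32
  Event 4 (sale 17): sell min(17,0)=0. stock: 0 - 0 = 0. total_sold = 32
  Event 5 (sale 22): sell min(22,0)=0. stock: 0 - 0 = 0. total_sold = 32
  Event 6 (restock 35): 0 + 35 = 35
  Event 7 (sale 24): sell min(24,35)=24. stock: 35 - 24 = 11. total_sold = 56
  Event 8 (return 1): 11 + 1 = 12
Final: stock = 12, total_sold = 56

Checking against threshold 15:
  After event 1: stock=15 <= 15 -> ALERT
  After event 2: stock=0 <= 15 -> ALERT
  After event 3: stock=0 <= 15 -> ALERT
  After event 4: stock=0 <= 15 -> ALERT
  After event 5: stock=0 <= 15 -> ALERT
  After event 6: stock=35 > 15
  After event 7: stock=11 <= 15 -> ALERT
  After event 8: stock=12 <= 15 -> ALERT
Alert events: [1, 2, 3, 4, 5, 7, 8]. Count = 7

Answer: 7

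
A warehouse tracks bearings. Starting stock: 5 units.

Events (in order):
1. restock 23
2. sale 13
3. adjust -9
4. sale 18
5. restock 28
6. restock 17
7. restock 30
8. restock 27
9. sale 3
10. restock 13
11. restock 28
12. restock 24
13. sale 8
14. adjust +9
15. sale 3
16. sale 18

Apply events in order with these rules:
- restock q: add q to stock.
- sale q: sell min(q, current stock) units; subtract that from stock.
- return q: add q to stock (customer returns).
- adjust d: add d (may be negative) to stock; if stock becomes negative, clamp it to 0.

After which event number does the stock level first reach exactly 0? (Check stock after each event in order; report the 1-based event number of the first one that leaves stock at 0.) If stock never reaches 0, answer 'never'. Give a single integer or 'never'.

Processing events:
Start: stock = 5
  Event 1 (restock 23): 5 + 23 = 28
  Event 2 (sale 13): sell min(13,28)=13. stock: 28 - 13 = 15. total_sold = 13
  Event 3 (adjust -9): 15 + -9 = 6
  Event 4 (sale 18): sell min(18,6)=6. stock: 6 - 6 = 0. total_sold = 19
  Event 5 (restock 28): 0 + 28 = 28
  Event 6 (restock 17): 28 + 17 = 45
  Event 7 (restock 30): 45 + 30 = 75
  Event 8 (restock 27): 75 + 27 = 102
  Event 9 (sale 3): sell min(3,102)=3. stock: 102 - 3 = 99. total_sold = 22
  Event 10 (restock 13): 99 + 13 = 112
  Event 11 (restock 28): 112 + 28 = 140
  Event 12 (restock 24): 140 + 24 = 164
  Event 13 (sale 8): sell min(8,164)=8. stock: 164 - 8 = 156. total_sold = 30
  Event 14 (adjust +9): 156 + 9 = 165
  Event 15 (sale 3): sell min(3,165)=3. stock: 165 - 3 = 162. total_sold = 33
  Event 16 (sale 18): sell min(18,162)=18. stock: 162 - 18 = 144. total_sold = 51
Final: stock = 144, total_sold = 51

First zero at event 4.

Answer: 4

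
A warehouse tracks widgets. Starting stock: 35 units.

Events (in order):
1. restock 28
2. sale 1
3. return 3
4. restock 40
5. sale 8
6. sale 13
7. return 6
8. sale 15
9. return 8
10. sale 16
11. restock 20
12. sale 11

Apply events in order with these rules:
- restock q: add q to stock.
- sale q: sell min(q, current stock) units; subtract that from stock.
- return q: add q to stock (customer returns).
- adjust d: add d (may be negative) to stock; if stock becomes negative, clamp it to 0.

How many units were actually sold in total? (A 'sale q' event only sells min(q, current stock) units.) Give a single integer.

Processing events:
Start: stock = 35
  Event 1 (restock 28): 35 + 28 = 63
  Event 2 (sale 1): sell min(1,63)=1. stock: 63 - 1 = 62. total_sold = 1
  Event 3 (return 3): 62 + 3 = 65
  Event 4 (restock 40): 65 + 40 = 105
  Event 5 (sale 8): sell min(8,105)=8. stock: 105 - 8 = 97. total_sold = 9
  Event 6 (sale 13): sell min(13,97)=13. stock: 97 - 13 = 84. total_sold = 22
  Event 7 (return 6): 84 + 6 = 90
  Event 8 (sale 15): sell min(15,90)=15. stock: 90 - 15 = 75. total_sold = 37
  Event 9 (return 8): 75 + 8 = 83
  Event 10 (sale 16): sell min(16,83)=16. stock: 83 - 16 = 67. total_sold = 53
  Event 11 (restock 20): 67 + 20 = 87
  Event 12 (sale 11): sell min(11,87)=11. stock: 87 - 11 = 76. total_sold = 64
Final: stock = 76, total_sold = 64

Answer: 64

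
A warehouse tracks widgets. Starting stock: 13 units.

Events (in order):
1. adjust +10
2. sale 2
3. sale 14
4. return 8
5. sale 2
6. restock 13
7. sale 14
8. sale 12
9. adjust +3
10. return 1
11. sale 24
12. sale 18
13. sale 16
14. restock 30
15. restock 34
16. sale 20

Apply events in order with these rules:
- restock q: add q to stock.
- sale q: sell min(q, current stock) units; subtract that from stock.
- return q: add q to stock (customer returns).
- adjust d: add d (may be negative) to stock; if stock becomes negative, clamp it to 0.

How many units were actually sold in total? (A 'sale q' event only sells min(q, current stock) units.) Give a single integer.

Processing events:
Start: stock = 13
  Event 1 (adjust +10): 13 + 10 = 23
  Event 2 (sale 2): sell min(2,23)=2. stock: 23 - 2 = 21. total_sold = 2
  Event 3 (sale 14): sell min(14,21)=14. stock: 21 - 14 = 7. total_sold = 16
  Event 4 (return 8): 7 + 8 = 15
  Event 5 (sale 2): sell min(2,15)=2. stock: 15 - 2 = 13. total_sold = 18
  Event 6 (restock 13): 13 + 13 = 26
  Event 7 (sale 14): sell min(14,26)=14. stock: 26 - 14 = 12. total_sold = 32
  Event 8 (sale 12): sell min(12,12)=12. stock: 12 - 12 = 0. total_sold = 44
  Event 9 (adjust +3): 0 + 3 = 3
  Event 10 (return 1): 3 + 1 = 4
  Event 11 (sale 24): sell min(24,4)=4. stock: 4 - 4 = 0. total_sold = 48
  Event 12 (sale 18): sell min(18,0)=0. stock: 0 - 0 = 0. total_sold = 48
  Event 13 (sale 16): sell min(16,0)=0. stock: 0 - 0 = 0. total_sold = 48
  Event 14 (restock 30): 0 + 30 = 30
  Event 15 (restock 34): 30 + 34 = 64
  Event 16 (sale 20): sell min(20,64)=20. stock: 64 - 20 = 44. total_sold = 68
Final: stock = 44, total_sold = 68

Answer: 68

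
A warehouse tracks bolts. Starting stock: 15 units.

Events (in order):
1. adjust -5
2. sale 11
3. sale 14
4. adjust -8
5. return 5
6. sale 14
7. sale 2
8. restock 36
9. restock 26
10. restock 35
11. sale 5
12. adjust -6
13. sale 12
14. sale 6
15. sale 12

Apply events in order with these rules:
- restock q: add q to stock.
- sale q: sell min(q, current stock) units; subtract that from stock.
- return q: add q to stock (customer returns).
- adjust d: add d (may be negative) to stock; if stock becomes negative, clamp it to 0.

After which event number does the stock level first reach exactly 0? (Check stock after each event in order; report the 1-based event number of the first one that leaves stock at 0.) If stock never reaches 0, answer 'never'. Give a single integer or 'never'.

Answer: 2

Derivation:
Processing events:
Start: stock = 15
  Event 1 (adjust -5): 15 + -5 = 10
  Event 2 (sale 11): sell min(11,10)=10. stock: 10 - 10 = 0. total_sold = 10
  Event 3 (sale 14): sell min(14,0)=0. stock: 0 - 0 = 0. total_sold = 10
  Event 4 (adjust -8): 0 + -8 = 0 (clamped to 0)
  Event 5 (return 5): 0 + 5 = 5
  Event 6 (sale 14): sell min(14,5)=5. stock: 5 - 5 = 0. total_sold = 15
  Event 7 (sale 2): sell min(2,0)=0. stock: 0 - 0 = 0. total_sold = 15
  Event 8 (restock 36): 0 + 36 = 36
  Event 9 (restock 26): 36 + 26 = 62
  Event 10 (restock 35): 62 + 35 = 97
  Event 11 (sale 5): sell min(5,97)=5. stock: 97 - 5 = 92. total_sold = 20
  Event 12 (adjust -6): 92 + -6 = 86
  Event 13 (sale 12): sell min(12,86)=12. stock: 86 - 12 = 74. total_sold = 32
  Event 14 (sale 6): sell min(6,74)=6. stock: 74 - 6 = 68. total_sold = 38
  Event 15 (sale 12): sell min(12,68)=12. stock: 68 - 12 = 56. total_sold = 50
Final: stock = 56, total_sold = 50

First zero at event 2.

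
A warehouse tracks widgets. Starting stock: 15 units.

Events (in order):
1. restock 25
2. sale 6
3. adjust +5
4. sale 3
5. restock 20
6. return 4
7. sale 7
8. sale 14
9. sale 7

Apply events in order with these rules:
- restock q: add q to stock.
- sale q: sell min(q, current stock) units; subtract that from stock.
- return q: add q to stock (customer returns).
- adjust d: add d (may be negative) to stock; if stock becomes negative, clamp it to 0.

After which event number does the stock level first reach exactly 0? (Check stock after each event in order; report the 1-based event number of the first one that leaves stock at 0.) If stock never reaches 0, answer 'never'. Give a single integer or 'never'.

Answer: never

Derivation:
Processing events:
Start: stock = 15
  Event 1 (restock 25): 15 + 25 = 40
  Event 2 (sale 6): sell min(6,40)=6. stock: 40 - 6 = 34. total_sold = 6
  Event 3 (adjust +5): 34 + 5 = 39
  Event 4 (sale 3): sell min(3,39)=3. stock: 39 - 3 = 36. total_sold = 9
  Event 5 (restock 20): 36 + 20 = 56
  Event 6 (return 4): 56 + 4 = 60
  Event 7 (sale 7): sell min(7,60)=7. stock: 60 - 7 = 53. total_sold = 16
  Event 8 (sale 14): sell min(14,53)=14. stock: 53 - 14 = 39. total_sold = 30
  Event 9 (sale 7): sell min(7,39)=7. stock: 39 - 7 = 32. total_sold = 37
Final: stock = 32, total_sold = 37

Stock never reaches 0.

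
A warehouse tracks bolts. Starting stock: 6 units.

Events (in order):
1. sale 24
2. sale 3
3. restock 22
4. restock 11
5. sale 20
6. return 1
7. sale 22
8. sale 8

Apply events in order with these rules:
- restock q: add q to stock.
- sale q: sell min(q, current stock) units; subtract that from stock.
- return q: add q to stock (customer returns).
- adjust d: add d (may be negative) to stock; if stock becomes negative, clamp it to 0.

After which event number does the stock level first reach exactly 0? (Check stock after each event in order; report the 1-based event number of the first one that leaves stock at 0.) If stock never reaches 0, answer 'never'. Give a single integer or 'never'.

Processing events:
Start: stock = 6
  Event 1 (sale 24): sell min(24,6)=6. stock: 6 - 6 = 0. total_sold = 6
  Event 2 (sale 3): sell min(3,0)=0. stock: 0 - 0 = 0. total_sold = 6
  Event 3 (restock 22): 0 + 22 = 22
  Event 4 (restock 11): 22 + 11 = 33
  Event 5 (sale 20): sell min(20,33)=20. stock: 33 - 20 = 13. total_sold = 26
  Event 6 (return 1): 13 + 1 = 14
  Event 7 (sale 22): sell min(22,14)=14. stock: 14 - 14 = 0. total_sold = 40
  Event 8 (sale 8): sell min(8,0)=0. stock: 0 - 0 = 0. total_sold = 40
Final: stock = 0, total_sold = 40

First zero at event 1.

Answer: 1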